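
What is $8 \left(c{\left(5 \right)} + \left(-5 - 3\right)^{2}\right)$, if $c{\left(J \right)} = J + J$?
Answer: $592$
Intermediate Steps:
$c{\left(J \right)} = 2 J$
$8 \left(c{\left(5 \right)} + \left(-5 - 3\right)^{2}\right) = 8 \left(2 \cdot 5 + \left(-5 - 3\right)^{2}\right) = 8 \left(10 + \left(-8\right)^{2}\right) = 8 \left(10 + 64\right) = 8 \cdot 74 = 592$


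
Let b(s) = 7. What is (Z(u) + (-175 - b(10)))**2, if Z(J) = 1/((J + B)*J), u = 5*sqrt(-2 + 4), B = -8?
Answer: 162435057/4900 + 5098*sqrt(2)/245 ≈ 33179.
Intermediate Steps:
u = 5*sqrt(2) ≈ 7.0711
Z(J) = 1/(J*(-8 + J)) (Z(J) = 1/((J - 8)*J) = 1/((-8 + J)*J) = 1/(J*(-8 + J)))
(Z(u) + (-175 - b(10)))**2 = (1/(((5*sqrt(2)))*(-8 + 5*sqrt(2))) + (-175 - 1*7))**2 = ((sqrt(2)/10)/(-8 + 5*sqrt(2)) + (-175 - 7))**2 = (sqrt(2)/(10*(-8 + 5*sqrt(2))) - 182)**2 = (-182 + sqrt(2)/(10*(-8 + 5*sqrt(2))))**2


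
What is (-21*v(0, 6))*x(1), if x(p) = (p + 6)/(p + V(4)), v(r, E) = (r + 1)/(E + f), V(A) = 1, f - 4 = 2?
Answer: -49/8 ≈ -6.1250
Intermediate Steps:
f = 6 (f = 4 + 2 = 6)
v(r, E) = (1 + r)/(6 + E) (v(r, E) = (r + 1)/(E + 6) = (1 + r)/(6 + E))
x(p) = (6 + p)/(1 + p) (x(p) = (p + 6)/(p + 1) = (6 + p)/(1 + p))
(-21*v(0, 6))*x(1) = (-21*(1 + 0)/(6 + 6))*((6 + 1)/(1 + 1)) = (-21/12)*(7/2) = (-7/4)*((½)*7) = -21*1/12*(7/2) = -7/4*7/2 = -49/8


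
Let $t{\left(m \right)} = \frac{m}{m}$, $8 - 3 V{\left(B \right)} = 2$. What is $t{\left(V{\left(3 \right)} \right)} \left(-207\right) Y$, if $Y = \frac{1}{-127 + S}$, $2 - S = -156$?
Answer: $- \frac{207}{31} \approx -6.6774$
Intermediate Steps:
$S = 158$ ($S = 2 - -156 = 2 + 156 = 158$)
$V{\left(B \right)} = 2$ ($V{\left(B \right)} = \frac{8}{3} - \frac{2}{3} = 2$)
$Y = \frac{1}{31}$ ($Y = \frac{1}{-127 + 158} = \frac{1}{31} \approx 0.032258$)
$t{\left(m \right)} = 1$
$t{\left(V{\left(3 \right)} \right)} \left(-207\right) Y = 1 \left(-207\right) \frac{1}{31} = \left(-207\right) \frac{1}{31} = - \frac{207}{31}$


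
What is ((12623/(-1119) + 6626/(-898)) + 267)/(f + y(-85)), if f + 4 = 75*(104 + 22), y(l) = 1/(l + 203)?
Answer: 14723344154/560024163099 ≈ 0.026291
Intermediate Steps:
y(l) = 1/(203 + l)
f = 9446 (f = -4 + 75*(104 + 22) = -4 + 75*126 = -4 + 9450 = 9446)
((12623/(-1119) + 6626/(-898)) + 267)/(f + y(-85)) = ((12623/(-1119) + 6626/(-898)) + 267)/(9446 + 1/(203 - 85)) = ((12623*(-1/1119) + 6626*(-1/898)) + 267)/(9446 + 1/118) = ((-12623/1119 - 3313/449) + 267)/(9446 + 1/118) = (-9374974/502431 + 267)/(1114629/118) = (124774103/502431)*(118/1114629) = 14723344154/560024163099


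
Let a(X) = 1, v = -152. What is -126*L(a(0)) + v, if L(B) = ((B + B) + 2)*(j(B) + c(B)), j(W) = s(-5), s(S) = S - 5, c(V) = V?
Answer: 4384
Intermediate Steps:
s(S) = -5 + S
j(W) = -10 (j(W) = -5 - 5 = -10)
L(B) = (-10 + B)*(2 + 2*B) (L(B) = ((B + B) + 2)*(-10 + B) = (2*B + 2)*(-10 + B) = (2 + 2*B)*(-10 + B) = (-10 + B)*(2 + 2*B))
-126*L(a(0)) + v = -126*(-20 - 18*1 + 2*1²) - 152 = -126*(-20 - 18 + 2*1) - 152 = -126*(-20 - 18 + 2) - 152 = -126*(-36) - 152 = 4536 - 152 = 4384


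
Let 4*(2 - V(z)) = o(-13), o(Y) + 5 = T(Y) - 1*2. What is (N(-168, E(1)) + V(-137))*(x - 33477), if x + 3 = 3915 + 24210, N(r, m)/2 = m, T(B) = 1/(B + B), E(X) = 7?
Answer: -9890685/104 ≈ -95103.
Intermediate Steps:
T(B) = 1/(2*B)
N(r, m) = 2*m
o(Y) = -7 + 1/(2*Y) (o(Y) = -5 + (1/(2*Y) - 1*2) = -5 + (1/(2*Y) - 2) = -5 + (-2 + 1/(2*Y)) = -7 + 1/(2*Y))
V(z) = 391/104 (V(z) = 2 - (-7 + (1/2)/(-13))/4 = 2 - (-7 + (1/2)*(-1/13))/4 = 2 - (-7 - 1/26)/4 = 2 - 1/4*(-183/26) = 2 + 183/104 = 391/104)
x = 28122 (x = -3 + (3915 + 24210) = -3 + 28125 = 28122)
(N(-168, E(1)) + V(-137))*(x - 33477) = (2*7 + 391/104)*(28122 - 33477) = (14 + 391/104)*(-5355) = (1847/104)*(-5355) = -9890685/104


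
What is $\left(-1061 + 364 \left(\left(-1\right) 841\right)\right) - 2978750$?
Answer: $-3285935$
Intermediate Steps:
$\left(-1061 + 364 \left(\left(-1\right) 841\right)\right) - 2978750 = \left(-1061 + 364 \left(-841\right)\right) - 2978750 = \left(-1061 - 306124\right) - 2978750 = -307185 - 2978750 = -3285935$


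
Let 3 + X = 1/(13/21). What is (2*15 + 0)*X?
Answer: -540/13 ≈ -41.538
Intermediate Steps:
X = -18/13 (X = -3 + 1/(13/21) = -3 + 21/13 = -18/13 ≈ -1.3846)
(2*15 + 0)*X = (2*15 + 0)*(-18/13) = (30 + 0)*(-18/13) = 30*(-18/13) = -540/13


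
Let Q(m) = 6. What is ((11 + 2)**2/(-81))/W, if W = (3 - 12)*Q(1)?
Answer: 169/4374 ≈ 0.038637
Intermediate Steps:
W = -54 (W = (3 - 12)*6 = -9*6 = -54)
((11 + 2)**2/(-81))/W = ((11 + 2)**2/(-81))/(-54) = (13**2*(-1/81))*(-1/54) = (169*(-1/81))*(-1/54) = -169/81*(-1/54) = 169/4374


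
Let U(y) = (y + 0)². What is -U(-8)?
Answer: -64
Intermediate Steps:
U(y) = y²
-U(-8) = -1*(-8)² = -1*64 = -64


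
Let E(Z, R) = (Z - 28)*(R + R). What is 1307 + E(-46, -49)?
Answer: 8559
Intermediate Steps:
E(Z, R) = 2*R*(-28 + Z) (E(Z, R) = (-28 + Z)*(2*R) = 2*R*(-28 + Z))
1307 + E(-46, -49) = 1307 + 2*(-49)*(-28 - 46) = 1307 + 2*(-49)*(-74) = 1307 + 7252 = 8559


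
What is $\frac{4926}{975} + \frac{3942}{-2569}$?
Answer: $\frac{2937148}{834925} \approx 3.5179$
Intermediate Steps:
$\frac{4926}{975} + \frac{3942}{-2569} = 4926 \cdot \frac{1}{975} + 3942 \left(- \frac{1}{2569}\right) = \frac{1642}{325} - \frac{3942}{2569} = \frac{2937148}{834925}$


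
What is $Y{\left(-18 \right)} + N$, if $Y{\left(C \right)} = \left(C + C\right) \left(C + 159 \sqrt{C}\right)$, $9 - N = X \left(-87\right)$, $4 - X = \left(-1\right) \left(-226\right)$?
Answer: $-18657 - 17172 i \sqrt{2} \approx -18657.0 - 24285.0 i$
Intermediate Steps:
$X = -222$ ($X = 4 - \left(-1\right) \left(-226\right) = 4 - 226 = -222$)
$N = -19305$ ($N = 9 - \left(-222\right) \left(-87\right) = 9 - 19314 = -19305$)
$Y{\left(C \right)} = 2 C \left(C + 159 \sqrt{C}\right)$
$Y{\left(-18 \right)} + N = \left(2 \left(-18\right)^{2} + 318 \left(-18\right)^{\frac{3}{2}}\right) - 19305 = \left(2 \cdot 324 + 318 \left(- 54 i \sqrt{2}\right)\right) - 19305 = \left(648 - 17172 i \sqrt{2}\right) - 19305 = -18657 - 17172 i \sqrt{2}$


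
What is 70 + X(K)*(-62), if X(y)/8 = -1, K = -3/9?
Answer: 566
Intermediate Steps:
K = -1/3 (K = -3*1/9 = -1/3 ≈ -0.33333)
X(y) = -8 (X(y) = 8*(-1) = -8)
70 + X(K)*(-62) = 70 - 8*(-62) = 70 + 496 = 566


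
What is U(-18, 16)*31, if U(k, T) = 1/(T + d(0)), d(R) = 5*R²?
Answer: 31/16 ≈ 1.9375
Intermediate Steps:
U(k, T) = 1/T (U(k, T) = 1/(T + 5*0²) = 1/(T + 5*0) = 1/(T + 0) = 1/T)
U(-18, 16)*31 = 31/16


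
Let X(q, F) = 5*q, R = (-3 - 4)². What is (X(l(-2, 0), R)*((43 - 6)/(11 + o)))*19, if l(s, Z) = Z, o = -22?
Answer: 0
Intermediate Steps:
R = 49 (R = (-7)² = 49)
(X(l(-2, 0), R)*((43 - 6)/(11 + o)))*19 = ((5*0)*((43 - 6)/(11 - 22)))*19 = (0*(37/(-11)))*19 = (0*(37*(-1/11)))*19 = (0*(-37/11))*19 = 0*19 = 0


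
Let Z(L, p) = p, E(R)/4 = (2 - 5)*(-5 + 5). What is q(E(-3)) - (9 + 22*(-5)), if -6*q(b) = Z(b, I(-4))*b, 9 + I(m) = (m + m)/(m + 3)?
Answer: 101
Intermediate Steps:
E(R) = 0 (E(R) = 4*((2 - 5)*(-5 + 5)) = 4*(-3*0) = 4*0 = 0)
I(m) = -9 + 2*m/(3 + m) (I(m) = -9 + (m + m)/(m + 3) = -9 + (2*m)/(3 + m) = -9 + 2*m/(3 + m))
q(b) = b/6 (q(b) = -(-27 - 7*(-4))/(3 - 4)*b/6 = -(-27 + 28)/(-1)*b/6 = -(-1*1)*b/6 = -(-1)*b/6 = b/6)
q(E(-3)) - (9 + 22*(-5)) = (⅙)*0 - (9 + 22*(-5)) = 0 - (9 - 110) = 0 - 1*(-101) = 0 + 101 = 101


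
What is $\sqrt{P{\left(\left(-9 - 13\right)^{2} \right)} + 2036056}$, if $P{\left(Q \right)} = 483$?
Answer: $\sqrt{2036539} \approx 1427.1$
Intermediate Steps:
$\sqrt{P{\left(\left(-9 - 13\right)^{2} \right)} + 2036056} = \sqrt{483 + 2036056} = \sqrt{2036539}$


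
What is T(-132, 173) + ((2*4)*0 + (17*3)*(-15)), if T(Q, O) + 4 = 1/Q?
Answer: -101509/132 ≈ -769.01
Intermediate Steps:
T(Q, O) = -4 + 1/Q
T(-132, 173) + ((2*4)*0 + (17*3)*(-15)) = (-4 + 1/(-132)) + ((2*4)*0 + (17*3)*(-15)) = (-4 - 1/132) + (8*0 + 51*(-15)) = -529/132 + (0 - 765) = -529/132 - 765 = -101509/132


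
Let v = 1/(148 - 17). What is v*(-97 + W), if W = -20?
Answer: -117/131 ≈ -0.89313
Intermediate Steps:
v = 1/131 ≈ 0.0076336
v*(-97 + W) = (-97 - 20)/131 = (1/131)*(-117) = -117/131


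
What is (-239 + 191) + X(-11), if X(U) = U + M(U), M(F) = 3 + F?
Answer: -67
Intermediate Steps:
X(U) = 3 + 2*U (X(U) = U + (3 + U) = 3 + 2*U)
(-239 + 191) + X(-11) = (-239 + 191) + (3 + 2*(-11)) = -48 + (3 - 22) = -48 - 19 = -67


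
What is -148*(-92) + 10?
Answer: 13626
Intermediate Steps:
-148*(-92) + 10 = 13616 + 10 = 13626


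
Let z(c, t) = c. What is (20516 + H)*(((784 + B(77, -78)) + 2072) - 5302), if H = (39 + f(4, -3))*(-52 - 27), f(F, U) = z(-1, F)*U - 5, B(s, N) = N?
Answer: -44404732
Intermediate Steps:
f(F, U) = -5 - U (f(F, U) = -U - 5 = -5 - U)
H = -2923 (H = (39 + (-5 - 1*(-3)))*(-52 - 27) = (39 + (-5 + 3))*(-79) = (39 - 2)*(-79) = 37*(-79) = -2923)
(20516 + H)*(((784 + B(77, -78)) + 2072) - 5302) = (20516 - 2923)*(((784 - 78) + 2072) - 5302) = 17593*((706 + 2072) - 5302) = 17593*(2778 - 5302) = 17593*(-2524) = -44404732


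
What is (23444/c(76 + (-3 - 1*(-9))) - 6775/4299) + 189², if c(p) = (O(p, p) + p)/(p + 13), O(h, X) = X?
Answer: 8689531669/176259 ≈ 49300.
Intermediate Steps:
c(p) = 2*p/(13 + p) (c(p) = (p + p)/(p + 13) = (2*p)/(13 + p) = 2*p/(13 + p))
(23444/c(76 + (-3 - 1*(-9))) - 6775/4299) + 189² = (23444/((2*(76 + (-3 - 1*(-9)))/(13 + (76 + (-3 - 1*(-9)))))) - 6775/4299) + 189² = (23444/((2*(76 + (-3 + 9))/(13 + (76 + (-3 + 9))))) - 6775*1/4299) + 35721 = (23444/((2*(76 + 6)/(13 + (76 + 6)))) - 6775/4299) + 35721 = (23444/((2*82/(13 + 82))) - 6775/4299) + 35721 = (23444/((2*82/95)) - 6775/4299) + 35721 = (23444/((2*82*(1/95))) - 6775/4299) + 35721 = (23444/(164/95) - 6775/4299) + 35721 = (23444*(95/164) - 6775/4299) + 35721 = (556795/41 - 6775/4299) + 35721 = 2393383930/176259 + 35721 = 8689531669/176259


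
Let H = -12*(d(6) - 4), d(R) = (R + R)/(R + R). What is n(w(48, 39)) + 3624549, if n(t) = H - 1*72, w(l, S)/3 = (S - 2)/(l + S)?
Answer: 3624513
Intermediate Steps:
d(R) = 1 (d(R) = (2*R)/((2*R)) = (2*R)*(1/(2*R)) = 1)
H = 36 (H = -12*(1 - 4) = -12*(-3) = 36)
w(l, S) = 3*(-2 + S)/(S + l) (w(l, S) = 3*((S - 2)/(l + S)) = 3*((-2 + S)/(S + l)) = 3*(-2 + S)/(S + l))
n(t) = -36 (n(t) = 36 - 1*72 = 36 - 72 = -36)
n(w(48, 39)) + 3624549 = -36 + 3624549 = 3624513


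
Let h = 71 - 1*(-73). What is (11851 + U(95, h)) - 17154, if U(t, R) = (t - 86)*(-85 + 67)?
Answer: -5465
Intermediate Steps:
h = 144 (h = 71 + 73 = 144)
U(t, R) = 1548 - 18*t (U(t, R) = (-86 + t)*(-18) = 1548 - 18*t)
(11851 + U(95, h)) - 17154 = (11851 + (1548 - 18*95)) - 17154 = (11851 + (1548 - 1710)) - 17154 = (11851 - 162) - 17154 = 11689 - 17154 = -5465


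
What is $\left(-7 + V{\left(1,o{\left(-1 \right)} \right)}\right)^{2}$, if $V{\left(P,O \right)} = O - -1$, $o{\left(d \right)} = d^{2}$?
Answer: $25$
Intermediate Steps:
$V{\left(P,O \right)} = 1 + O$ ($V{\left(P,O \right)} = O + 1 = 1 + O$)
$\left(-7 + V{\left(1,o{\left(-1 \right)} \right)}\right)^{2} = \left(-7 + \left(1 + \left(-1\right)^{2}\right)\right)^{2} = \left(-7 + \left(1 + 1\right)\right)^{2} = \left(-7 + 2\right)^{2} = \left(-5\right)^{2} = 25$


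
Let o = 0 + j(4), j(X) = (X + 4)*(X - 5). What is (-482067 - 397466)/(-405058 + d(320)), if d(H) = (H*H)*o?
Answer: 879533/1224258 ≈ 0.71842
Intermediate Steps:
j(X) = (-5 + X)*(4 + X) (j(X) = (4 + X)*(-5 + X) = (-5 + X)*(4 + X))
o = -8 (o = 0 + (-20 + 4² - 1*4) = 0 + (-20 + 16 - 4) = 0 - 8 = -8)
d(H) = -8*H² (d(H) = (H*H)*(-8) = H²*(-8) = -8*H²)
(-482067 - 397466)/(-405058 + d(320)) = (-482067 - 397466)/(-405058 - 8*320²) = -879533/(-405058 - 8*102400) = -879533/(-405058 - 819200) = -879533/(-1224258) = -879533*(-1/1224258) = 879533/1224258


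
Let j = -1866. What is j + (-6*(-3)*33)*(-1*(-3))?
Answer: -84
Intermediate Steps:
j + (-6*(-3)*33)*(-1*(-3)) = -1866 + (-6*(-3)*33)*(-1*(-3)) = -1866 + (18*33)*3 = -1866 + 594*3 = -1866 + 1782 = -84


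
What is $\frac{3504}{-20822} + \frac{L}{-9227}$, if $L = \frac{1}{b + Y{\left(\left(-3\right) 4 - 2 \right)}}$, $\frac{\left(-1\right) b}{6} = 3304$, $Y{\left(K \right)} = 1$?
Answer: $- \frac{320452739981}{1904242913431} \approx -0.16828$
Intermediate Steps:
$b = -19824$ ($b = \left(-6\right) 3304 = -19824$)
$L = - \frac{1}{19823}$ ($L = \frac{1}{-19824 + 1} = \frac{1}{-19823} = - \frac{1}{19823} \approx -5.0446 \cdot 10^{-5}$)
$\frac{3504}{-20822} + \frac{L}{-9227} = \frac{3504}{-20822} - \frac{1}{19823 \left(-9227\right)} = 3504 \left(- \frac{1}{20822}\right) - - \frac{1}{182906821} = - \frac{1752}{10411} + \frac{1}{182906821} = - \frac{320452739981}{1904242913431}$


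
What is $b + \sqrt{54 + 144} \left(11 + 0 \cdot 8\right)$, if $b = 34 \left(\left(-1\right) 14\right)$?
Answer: $-476 + 33 \sqrt{22} \approx -321.22$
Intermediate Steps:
$b = -476$ ($b = 34 \left(-14\right) = -476$)
$b + \sqrt{54 + 144} \left(11 + 0 \cdot 8\right) = -476 + \sqrt{54 + 144} \left(11 + 0 \cdot 8\right) = -476 + \sqrt{198} \left(11 + 0\right) = -476 + 3 \sqrt{22} \cdot 11 = -476 + 33 \sqrt{22}$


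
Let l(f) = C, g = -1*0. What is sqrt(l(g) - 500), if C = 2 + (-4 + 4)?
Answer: I*sqrt(498) ≈ 22.316*I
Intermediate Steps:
g = 0
C = 2 (C = 2 + 0 = 2)
l(f) = 2
sqrt(l(g) - 500) = sqrt(2 - 500) = sqrt(-498) = I*sqrt(498)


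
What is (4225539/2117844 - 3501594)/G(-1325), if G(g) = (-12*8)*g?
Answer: -2471941872599/89796585600 ≈ -27.528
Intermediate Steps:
G(g) = -96*g
(4225539/2117844 - 3501594)/G(-1325) = (4225539/2117844 - 3501594)/((-96*(-1325))) = (4225539*(1/2117844) - 3501594)/127200 = (1408513/705948 - 3501594)*(1/127200) = -2471941872599/705948*1/127200 = -2471941872599/89796585600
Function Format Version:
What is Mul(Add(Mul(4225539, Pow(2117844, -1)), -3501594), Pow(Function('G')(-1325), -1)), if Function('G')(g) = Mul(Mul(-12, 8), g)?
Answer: Rational(-2471941872599, 89796585600) ≈ -27.528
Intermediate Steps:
Function('G')(g) = Mul(-96, g)
Mul(Add(Mul(4225539, Pow(2117844, -1)), -3501594), Pow(Function('G')(-1325), -1)) = Mul(Add(Mul(4225539, Pow(2117844, -1)), -3501594), Pow(Mul(-96, -1325), -1)) = Mul(Add(Mul(4225539, Rational(1, 2117844)), -3501594), Pow(127200, -1)) = Mul(Add(Rational(1408513, 705948), -3501594), Rational(1, 127200)) = Mul(Rational(-2471941872599, 705948), Rational(1, 127200)) = Rational(-2471941872599, 89796585600)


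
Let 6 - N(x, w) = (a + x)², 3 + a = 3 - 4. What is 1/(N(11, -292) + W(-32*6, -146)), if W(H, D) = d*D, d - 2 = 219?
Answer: -1/32309 ≈ -3.0951e-5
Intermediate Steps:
d = 221 (d = 2 + 219 = 221)
a = -4 (a = -3 + (3 - 4) = -3 - 1 = -4)
W(H, D) = 221*D
N(x, w) = 6 - (-4 + x)²
1/(N(11, -292) + W(-32*6, -146)) = 1/((6 - (-4 + 11)²) + 221*(-146)) = 1/((6 - 1*7²) - 32266) = 1/((6 - 1*49) - 32266) = 1/((6 - 49) - 32266) = 1/(-43 - 32266) = 1/(-32309) = -1/32309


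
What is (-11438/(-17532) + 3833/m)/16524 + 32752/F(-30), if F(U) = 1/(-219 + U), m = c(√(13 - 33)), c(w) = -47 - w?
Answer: (-2362565298323026*√5 + 55520284544191189*I)/(144849384*(-47*I + 2*√5)) ≈ -8.1552e+6 + 0.00048828*I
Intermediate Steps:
m = -47 - 2*I*√5 (m = -47 - √(13 - 33) = -47 - √(-20) = -47 - 2*I*√5 ≈ -47.0 - 4.4721*I)
(-11438/(-17532) + 3833/m)/16524 + 32752/F(-30) = (-11438/(-17532) + 3833/(-47 - 2*I*√5))/16524 + 32752/(1/(-219 - 30)) = (-11438*(-1/17532) + 3833/(-47 - 2*I*√5))*(1/16524) + 32752/(1/(-249)) = (5719/8766 + 3833/(-47 - 2*I*√5))*(1/16524) + 32752/(-1/249) = (5719/144849384 + 3833/(16524*(-47 - 2*I*√5))) + 32752*(-249) = (5719/144849384 + 3833/(16524*(-47 - 2*I*√5))) - 8155248 = -1181282649161513/144849384 + 3833/(16524*(-47 - 2*I*√5))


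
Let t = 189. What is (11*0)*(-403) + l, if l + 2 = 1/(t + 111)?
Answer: -599/300 ≈ -1.9967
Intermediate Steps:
l = -599/300 (l = -2 + 1/(189 + 111) = -2 + 1/300 = -599/300 ≈ -1.9967)
(11*0)*(-403) + l = (11*0)*(-403) - 599/300 = 0*(-403) - 599/300 = 0 - 599/300 = -599/300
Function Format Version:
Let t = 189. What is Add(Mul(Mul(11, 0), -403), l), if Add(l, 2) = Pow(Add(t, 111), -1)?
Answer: Rational(-599, 300) ≈ -1.9967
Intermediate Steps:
l = Rational(-599, 300) (l = Add(-2, Pow(Add(189, 111), -1)) = Add(-2, Pow(300, -1)) = Add(-2, Rational(1, 300)) = Rational(-599, 300) ≈ -1.9967)
Add(Mul(Mul(11, 0), -403), l) = Add(Mul(Mul(11, 0), -403), Rational(-599, 300)) = Add(Mul(0, -403), Rational(-599, 300)) = Add(0, Rational(-599, 300)) = Rational(-599, 300)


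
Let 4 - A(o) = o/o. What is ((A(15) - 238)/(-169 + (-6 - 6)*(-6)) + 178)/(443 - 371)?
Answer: 17501/6984 ≈ 2.5059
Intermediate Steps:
A(o) = 3 (A(o) = 4 - o/o = 4 - 1*1 = 4 - 1 = 3)
((A(15) - 238)/(-169 + (-6 - 6)*(-6)) + 178)/(443 - 371) = ((3 - 238)/(-169 + (-6 - 6)*(-6)) + 178)/(443 - 371) = (-235/(-169 - 12*(-6)) + 178)/72 = (-235/(-169 + 72) + 178)*(1/72) = (-235/(-97) + 178)*(1/72) = (-235*(-1/97) + 178)*(1/72) = (235/97 + 178)*(1/72) = (17501/97)*(1/72) = 17501/6984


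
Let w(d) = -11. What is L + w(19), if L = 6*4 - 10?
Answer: 3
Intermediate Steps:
L = 14 (L = 24 - 10 = 14)
L + w(19) = 14 - 11 = 3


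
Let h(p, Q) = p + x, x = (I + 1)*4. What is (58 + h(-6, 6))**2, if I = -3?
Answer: 1936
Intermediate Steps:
x = -8 (x = (-3 + 1)*4 = -2*4 = -8)
h(p, Q) = -8 + p (h(p, Q) = p - 8 = -8 + p)
(58 + h(-6, 6))**2 = (58 + (-8 - 6))**2 = (58 - 14)**2 = 44**2 = 1936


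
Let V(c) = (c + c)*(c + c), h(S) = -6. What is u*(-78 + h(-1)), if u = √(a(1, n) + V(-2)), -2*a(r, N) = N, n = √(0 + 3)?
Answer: -42*√(64 - 2*√3) ≈ -326.78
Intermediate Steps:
n = √3 ≈ 1.7320
a(r, N) = -N/2
V(c) = 4*c² (V(c) = (2*c)*(2*c) = 4*c²)
u = √(16 - √3/2) (u = √(-√3/2 + 4*(-2)²) = √(-√3/2 + 4*4) = √(-√3/2 + 16) = √(16 - √3/2) ≈ 3.8902)
u*(-78 + h(-1)) = (√(64 - 2*√3)/2)*(-78 - 6) = (√(64 - 2*√3)/2)*(-84) = -42*√(64 - 2*√3)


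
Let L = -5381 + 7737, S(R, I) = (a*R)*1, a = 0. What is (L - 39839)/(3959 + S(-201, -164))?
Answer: -37483/3959 ≈ -9.4678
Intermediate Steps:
S(R, I) = 0 (S(R, I) = (0*R)*1 = 0*1 = 0)
L = 2356
(L - 39839)/(3959 + S(-201, -164)) = (2356 - 39839)/(3959 + 0) = -37483/3959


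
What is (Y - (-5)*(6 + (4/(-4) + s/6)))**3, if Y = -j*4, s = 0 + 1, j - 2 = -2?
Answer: 3723875/216 ≈ 17240.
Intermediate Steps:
j = 0 (j = 2 - 2 = 0)
s = 1
Y = 0 (Y = -1*0*4 = 0*4 = 0)
(Y - (-5)*(6 + (4/(-4) + s/6)))**3 = (0 - (-5)*(6 + (4/(-4) + 1/6)))**3 = (0 - (-5)*(6 + (4*(-1/4) + 1*(1/6))))**3 = (0 - (-5)*(6 + (-1 + 1/6)))**3 = (0 - (-5)*(6 - 5/6))**3 = (0 - (-5)*31/6)**3 = (0 - 1*(-155/6))**3 = (0 + 155/6)**3 = (155/6)**3 = 3723875/216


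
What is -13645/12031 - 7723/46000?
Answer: -720585413/553426000 ≈ -1.3020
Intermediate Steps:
-13645/12031 - 7723/46000 = -720585413/553426000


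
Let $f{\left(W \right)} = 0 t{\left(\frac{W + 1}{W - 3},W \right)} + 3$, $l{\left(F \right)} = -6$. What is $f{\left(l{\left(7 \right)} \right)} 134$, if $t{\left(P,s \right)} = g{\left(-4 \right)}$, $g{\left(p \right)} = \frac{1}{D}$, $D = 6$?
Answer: $402$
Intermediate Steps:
$g{\left(p \right)} = \frac{1}{6}$
$t{\left(P,s \right)} = \frac{1}{6}$
$f{\left(W \right)} = 3$ ($f{\left(W \right)} = 0 \cdot \frac{1}{6} + 3 = 0 + 3 = 3$)
$f{\left(l{\left(7 \right)} \right)} 134 = 3 \cdot 134 = 402$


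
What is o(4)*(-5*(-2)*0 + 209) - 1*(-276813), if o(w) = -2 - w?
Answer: 275559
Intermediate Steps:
o(4)*(-5*(-2)*0 + 209) - 1*(-276813) = (-2 - 1*4)*(-5*(-2)*0 + 209) - 1*(-276813) = (-2 - 4)*(10*0 + 209) + 276813 = -6*(0 + 209) + 276813 = -6*209 + 276813 = -1254 + 276813 = 275559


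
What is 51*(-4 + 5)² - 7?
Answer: 44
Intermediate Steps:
51*(-4 + 5)² - 7 = 51*1² - 7 = 51*1 - 7 = 51 - 7 = 44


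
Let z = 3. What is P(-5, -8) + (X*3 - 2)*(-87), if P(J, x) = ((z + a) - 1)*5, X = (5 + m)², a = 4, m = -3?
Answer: -840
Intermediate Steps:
X = 4 (X = (5 - 3)² = 2² = 4)
P(J, x) = 30 (P(J, x) = ((3 + 4) - 1)*5 = (7 - 1)*5 = 6*5 = 30)
P(-5, -8) + (X*3 - 2)*(-87) = 30 + (4*3 - 2)*(-87) = 30 + (12 - 2)*(-87) = 30 + 10*(-87) = 30 - 870 = -840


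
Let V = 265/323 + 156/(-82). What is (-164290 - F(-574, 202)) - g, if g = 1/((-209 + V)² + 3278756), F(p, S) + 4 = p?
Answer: -95404595750290129049/582758721108500 ≈ -1.6371e+5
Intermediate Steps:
V = -14329/13243 (V = 265*(1/323) + 156*(-1/82) = 265/323 - 78/41 = -14329/13243 ≈ -1.0820)
F(p, S) = -4 + p
g = 175377049/582758721108500 (g = 1/((-209 - 14329/13243)² + 3278756) = 1/((-2782116/13243)² + 3278756) = 1/(7740169437456/175377049 + 3278756) = 1/(582758721108500/175377049) = 175377049/582758721108500 ≈ 3.0094e-7)
(-164290 - F(-574, 202)) - g = (-164290 - (-4 - 574)) - 1*175377049/582758721108500 = (-164290 - 1*(-578)) - 175377049/582758721108500 = (-164290 + 578) - 175377049/582758721108500 = -163712 - 175377049/582758721108500 = -95404595750290129049/582758721108500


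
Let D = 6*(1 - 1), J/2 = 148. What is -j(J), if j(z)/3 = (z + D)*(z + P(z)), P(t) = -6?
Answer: -257520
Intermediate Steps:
J = 296 (J = 2*148 = 296)
D = 0 (D = 6*0 = 0)
j(z) = 3*z*(-6 + z) (j(z) = 3*((z + 0)*(z - 6)) = 3*(z*(-6 + z)) = 3*z*(-6 + z))
-j(J) = -3*296*(-6 + 296) = -3*296*290 = -1*257520 = -257520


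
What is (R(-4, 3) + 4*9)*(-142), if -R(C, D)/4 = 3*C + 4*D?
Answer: -5112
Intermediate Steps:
R(C, D) = -16*D - 12*C (R(C, D) = -4*(3*C + 4*D) = -16*D - 12*C)
(R(-4, 3) + 4*9)*(-142) = ((-16*3 - 12*(-4)) + 4*9)*(-142) = ((-48 + 48) + 36)*(-142) = (0 + 36)*(-142) = 36*(-142) = -5112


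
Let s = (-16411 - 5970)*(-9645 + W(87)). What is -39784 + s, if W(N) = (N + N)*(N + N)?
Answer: -461782195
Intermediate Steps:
W(N) = 4*N**2 (W(N) = (2*N)*(2*N) = 4*N**2)
s = -461742411 (s = (-16411 - 5970)*(-9645 + 4*87**2) = -22381*(-9645 + 4*7569) = -22381*(-9645 + 30276) = -22381*20631 = -461742411)
-39784 + s = -39784 - 461742411 = -461782195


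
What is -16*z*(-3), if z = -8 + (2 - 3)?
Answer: -432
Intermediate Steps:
z = -9 (z = -8 - 1 = -9)
-16*z*(-3) = -16*(-9)*(-3) = 144*(-3) = -432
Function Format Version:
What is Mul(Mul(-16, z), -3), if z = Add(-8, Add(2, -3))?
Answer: -432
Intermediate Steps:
z = -9 (z = Add(-8, -1) = -9)
Mul(Mul(-16, z), -3) = Mul(Mul(-16, -9), -3) = Mul(144, -3) = -432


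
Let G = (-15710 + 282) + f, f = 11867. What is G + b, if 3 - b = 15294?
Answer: -18852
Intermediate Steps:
b = -15291 (b = 3 - 1*15294 = 3 - 15294 = -15291)
G = -3561 (G = (-15710 + 282) + 11867 = -15428 + 11867 = -3561)
G + b = -3561 - 15291 = -18852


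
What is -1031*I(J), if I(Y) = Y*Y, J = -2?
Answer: -4124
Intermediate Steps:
I(Y) = Y**2
-1031*I(J) = -1031*(-2)**2 = -1031*4 = -4124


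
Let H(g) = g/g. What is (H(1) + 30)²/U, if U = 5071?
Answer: 961/5071 ≈ 0.18951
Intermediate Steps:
H(g) = 1
(H(1) + 30)²/U = (1 + 30)²/5071 = 31²*(1/5071) = 961*(1/5071) = 961/5071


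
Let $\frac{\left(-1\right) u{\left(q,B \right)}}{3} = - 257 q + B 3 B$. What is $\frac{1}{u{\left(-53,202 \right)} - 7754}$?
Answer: $- \frac{1}{415853} \approx -2.4047 \cdot 10^{-6}$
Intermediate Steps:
$u{\left(q,B \right)} = - 9 B^{2} + 771 q$ ($u{\left(q,B \right)} = - 3 \left(- 257 q + B 3 B\right) = - 3 \left(- 257 q + 3 B B\right) = - 3 \left(- 257 q + 3 B^{2}\right) = - 9 B^{2} + 771 q$)
$\frac{1}{u{\left(-53,202 \right)} - 7754} = \frac{1}{\left(- 9 \cdot 202^{2} + 771 \left(-53\right)\right) - 7754} = \frac{1}{\left(\left(-9\right) 40804 - 40863\right) - 7754} = \frac{1}{\left(-367236 - 40863\right) - 7754} = \frac{1}{-408099 - 7754} = \frac{1}{-415853} = - \frac{1}{415853}$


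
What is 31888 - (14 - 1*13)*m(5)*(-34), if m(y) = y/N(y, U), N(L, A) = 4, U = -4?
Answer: 63861/2 ≈ 31931.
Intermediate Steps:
m(y) = y/4
31888 - (14 - 1*13)*m(5)*(-34) = 31888 - (14 - 1*13)*((¼)*5)*(-34) = 31888 - (14 - 13)*(5/4)*(-34) = 31888 - 1*(5/4)*(-34) = 31888 - 5*(-34)/4 = 31888 - 1*(-85/2) = 31888 + 85/2 = 63861/2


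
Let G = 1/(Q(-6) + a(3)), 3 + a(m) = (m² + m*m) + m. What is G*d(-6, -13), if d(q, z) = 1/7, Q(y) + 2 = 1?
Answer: 1/119 ≈ 0.0084034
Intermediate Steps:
Q(y) = -1 (Q(y) = -2 + 1 = -1)
d(q, z) = ⅐
a(m) = -3 + m + 2*m² (a(m) = -3 + ((m² + m*m) + m) = -3 + ((m² + m²) + m) = -3 + (2*m² + m) = -3 + (m + 2*m²) = -3 + m + 2*m²)
G = 1/17 (G = 1/(-1 + (-3 + 3 + 2*3²)) = 1/(-1 + (-3 + 3 + 2*9)) = 1/(-1 + (-3 + 3 + 18)) = 1/(-1 + 18) = 1/17 ≈ 0.058824)
G*d(-6, -13) = (1/17)*(⅐) = 1/119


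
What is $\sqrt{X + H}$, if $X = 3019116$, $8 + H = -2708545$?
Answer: $3 \sqrt{34507} \approx 557.28$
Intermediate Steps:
$H = -2708553$ ($H = -8 - 2708545 = -2708553$)
$\sqrt{X + H} = \sqrt{3019116 - 2708553} = \sqrt{310563} = 3 \sqrt{34507}$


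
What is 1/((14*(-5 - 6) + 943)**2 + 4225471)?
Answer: 1/4847992 ≈ 2.0627e-7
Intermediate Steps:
1/((14*(-5 - 6) + 943)**2 + 4225471) = 1/((14*(-11) + 943)**2 + 4225471) = 1/((-154 + 943)**2 + 4225471) = 1/(789**2 + 4225471) = 1/(622521 + 4225471) = 1/4847992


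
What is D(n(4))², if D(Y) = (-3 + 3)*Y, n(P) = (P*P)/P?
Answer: 0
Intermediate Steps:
n(P) = P (n(P) = P²/P = P)
D(Y) = 0 (D(Y) = 0*Y = 0)
D(n(4))² = 0² = 0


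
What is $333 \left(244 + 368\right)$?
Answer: $203796$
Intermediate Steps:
$333 \left(244 + 368\right) = 333 \cdot 612 = 203796$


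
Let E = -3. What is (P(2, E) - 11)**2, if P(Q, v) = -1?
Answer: 144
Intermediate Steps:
(P(2, E) - 11)**2 = (-1 - 11)**2 = (-12)**2 = 144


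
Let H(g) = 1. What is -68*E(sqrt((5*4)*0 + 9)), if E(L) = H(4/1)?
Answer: -68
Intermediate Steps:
E(L) = 1
-68*E(sqrt((5*4)*0 + 9)) = -68*1 = -68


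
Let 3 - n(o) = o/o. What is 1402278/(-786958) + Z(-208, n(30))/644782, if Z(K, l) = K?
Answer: -226081825165/126854088289 ≈ -1.7822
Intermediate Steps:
n(o) = 2 (n(o) = 3 - o/o = 3 - 1*1 = 3 - 1 = 2)
1402278/(-786958) + Z(-208, n(30))/644782 = 1402278/(-786958) - 208/644782 = 1402278*(-1/786958) - 208*1/644782 = -701139/393479 - 104/322391 = -226081825165/126854088289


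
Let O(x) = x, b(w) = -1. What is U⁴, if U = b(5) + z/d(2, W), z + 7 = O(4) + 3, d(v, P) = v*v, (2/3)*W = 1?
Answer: 1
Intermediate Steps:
W = 3/2 (W = (3/2)*1 = 3/2 ≈ 1.5000)
d(v, P) = v²
z = 0 (z = -7 + (4 + 3) = -7 + 7 = 0)
U = -1 (U = -1 + 0/(2²) = -1 + 0/4 = -1 + 0*(¼) = -1 + 0 = -1)
U⁴ = (-1)⁴ = 1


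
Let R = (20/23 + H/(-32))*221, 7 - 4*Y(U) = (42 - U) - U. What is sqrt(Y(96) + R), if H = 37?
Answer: I*sqrt(816178)/184 ≈ 4.9099*I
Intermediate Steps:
Y(U) = -35/4 + U/2 (Y(U) = 7/4 - ((42 - U) - U)/4 = 7/4 - (42 - 2*U)/4 = 7/4 + (-21/2 + U/2) = -35/4 + U/2)
R = -46631/736 (R = (20/23 + 37/(-32))*221 = (20*(1/23) + 37*(-1/32))*221 = (20/23 - 37/32)*221 = -211/736*221 = -46631/736 ≈ -63.357)
sqrt(Y(96) + R) = sqrt((-35/4 + (1/2)*96) - 46631/736) = sqrt((-35/4 + 48) - 46631/736) = sqrt(157/4 - 46631/736) = sqrt(-17743/736) = I*sqrt(816178)/184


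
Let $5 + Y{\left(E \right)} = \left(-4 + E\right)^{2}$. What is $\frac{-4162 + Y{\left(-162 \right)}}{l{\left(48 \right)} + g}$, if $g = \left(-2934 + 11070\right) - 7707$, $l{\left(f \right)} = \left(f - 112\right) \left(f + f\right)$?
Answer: $- \frac{23389}{5715} \approx -4.0926$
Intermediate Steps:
$l{\left(f \right)} = 2 f \left(-112 + f\right)$ ($l{\left(f \right)} = \left(-112 + f\right) 2 f = 2 f \left(-112 + f\right)$)
$Y{\left(E \right)} = -5 + \left(-4 + E\right)^{2}$
$g = 429$ ($g = 8136 - 7707 = 429$)
$\frac{-4162 + Y{\left(-162 \right)}}{l{\left(48 \right)} + g} = \frac{-4162 - \left(5 - \left(-4 - 162\right)^{2}\right)}{2 \cdot 48 \left(-112 + 48\right) + 429} = \frac{-4162 - \left(5 - \left(-166\right)^{2}\right)}{2 \cdot 48 \left(-64\right) + 429} = \frac{-4162 + \left(-5 + 27556\right)}{-6144 + 429} = \frac{-4162 + 27551}{-5715} = 23389 \left(- \frac{1}{5715}\right) = - \frac{23389}{5715}$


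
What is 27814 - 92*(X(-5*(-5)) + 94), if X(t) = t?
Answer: 16866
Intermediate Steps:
27814 - 92*(X(-5*(-5)) + 94) = 27814 - 92*(-5*(-5) + 94) = 27814 - 92*(25 + 94) = 27814 - 92*119 = 27814 - 10948 = 16866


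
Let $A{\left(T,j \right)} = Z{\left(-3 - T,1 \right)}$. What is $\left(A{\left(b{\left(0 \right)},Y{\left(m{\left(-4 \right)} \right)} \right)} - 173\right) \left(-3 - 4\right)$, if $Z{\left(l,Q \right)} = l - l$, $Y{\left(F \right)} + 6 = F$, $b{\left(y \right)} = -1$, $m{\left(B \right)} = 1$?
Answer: $1211$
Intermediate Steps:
$Y{\left(F \right)} = -6 + F$
$Z{\left(l,Q \right)} = 0$
$A{\left(T,j \right)} = 0$
$\left(A{\left(b{\left(0 \right)},Y{\left(m{\left(-4 \right)} \right)} \right)} - 173\right) \left(-3 - 4\right) = \left(0 - 173\right) \left(-3 - 4\right) = \left(0 - 173\right) \left(-7\right) = \left(-173\right) \left(-7\right) = 1211$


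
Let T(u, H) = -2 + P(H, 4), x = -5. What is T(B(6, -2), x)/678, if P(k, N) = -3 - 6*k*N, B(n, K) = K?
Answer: 115/678 ≈ 0.16962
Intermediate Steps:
P(k, N) = -3 - 6*N*k
T(u, H) = -5 - 24*H (T(u, H) = -2 + (-3 - 6*4*H) = -2 + (-3 - 24*H) = -5 - 24*H)
T(B(6, -2), x)/678 = (-5 - 24*(-5))/678 = (-5 + 120)*(1/678) = 115*(1/678) = 115/678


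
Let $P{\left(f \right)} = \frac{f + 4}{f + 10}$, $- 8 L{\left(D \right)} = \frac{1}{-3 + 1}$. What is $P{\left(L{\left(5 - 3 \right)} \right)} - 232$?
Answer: $- \frac{37287}{161} \approx -231.6$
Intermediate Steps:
$L{\left(D \right)} = \frac{1}{16}$ ($L{\left(D \right)} = - \frac{1}{8 \left(-3 + 1\right)} = - \frac{1}{8 \left(-2\right)} = \left(- \frac{1}{8}\right) \left(- \frac{1}{2}\right) = \frac{1}{16}$)
$P{\left(f \right)} = \frac{4 + f}{10 + f}$
$P{\left(L{\left(5 - 3 \right)} \right)} - 232 = \frac{4 + \frac{1}{16}}{10 + \frac{1}{16}} - 232 = \frac{1}{\frac{161}{16}} \cdot \frac{65}{16} - 232 = \frac{16}{161} \cdot \frac{65}{16} - 232 = \frac{65}{161} - 232 = - \frac{37287}{161}$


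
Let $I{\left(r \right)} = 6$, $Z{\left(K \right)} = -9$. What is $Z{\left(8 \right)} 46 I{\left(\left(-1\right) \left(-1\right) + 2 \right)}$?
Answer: $-2484$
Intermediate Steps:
$Z{\left(8 \right)} 46 I{\left(\left(-1\right) \left(-1\right) + 2 \right)} = \left(-9\right) 46 \cdot 6 = \left(-414\right) 6 = -2484$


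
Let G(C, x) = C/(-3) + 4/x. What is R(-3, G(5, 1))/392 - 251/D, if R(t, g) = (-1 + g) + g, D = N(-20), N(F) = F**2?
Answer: -36347/58800 ≈ -0.61815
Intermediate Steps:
G(C, x) = 4/x - C/3 (G(C, x) = C*(-1/3) + 4/x = -C/3 + 4/x = 4/x - C/3)
D = 400 (D = (-20)**2 = 400)
R(t, g) = -1 + 2*g
R(-3, G(5, 1))/392 - 251/D = (-1 + 2*(4/1 - 1/3*5))/392 - 251/400 = (-1 + 2*(4*1 - 5/3))*(1/392) - 251*1/400 = (-1 + 2*(4 - 5/3))*(1/392) - 251/400 = (-1 + 2*(7/3))*(1/392) - 251/400 = (-1 + 14/3)*(1/392) - 251/400 = (11/3)*(1/392) - 251/400 = 11/1176 - 251/400 = -36347/58800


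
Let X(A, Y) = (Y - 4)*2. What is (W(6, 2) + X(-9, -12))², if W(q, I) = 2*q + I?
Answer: 324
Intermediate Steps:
X(A, Y) = -8 + 2*Y (X(A, Y) = (-4 + Y)*2 = -8 + 2*Y)
W(q, I) = I + 2*q
(W(6, 2) + X(-9, -12))² = ((2 + 2*6) + (-8 + 2*(-12)))² = ((2 + 12) + (-8 - 24))² = (14 - 32)² = (-18)² = 324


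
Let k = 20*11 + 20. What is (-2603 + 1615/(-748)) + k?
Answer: -104067/44 ≈ -2365.2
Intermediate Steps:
k = 240 (k = 220 + 20 = 240)
(-2603 + 1615/(-748)) + k = (-2603 + 1615/(-748)) + 240 = (-2603 + 1615*(-1/748)) + 240 = (-2603 - 95/44) + 240 = -114627/44 + 240 = -104067/44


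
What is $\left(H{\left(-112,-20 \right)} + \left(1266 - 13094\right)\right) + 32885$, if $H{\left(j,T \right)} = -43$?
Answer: $21014$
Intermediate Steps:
$\left(H{\left(-112,-20 \right)} + \left(1266 - 13094\right)\right) + 32885 = \left(-43 + \left(1266 - 13094\right)\right) + 32885 = \left(-43 - 11828\right) + 32885 = -11871 + 32885 = 21014$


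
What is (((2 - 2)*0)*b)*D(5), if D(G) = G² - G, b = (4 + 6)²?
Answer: 0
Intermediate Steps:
b = 100 (b = 10² = 100)
(((2 - 2)*0)*b)*D(5) = (((2 - 2)*0)*100)*(5*(-1 + 5)) = ((0*0)*100)*(5*4) = (0*100)*20 = 0*20 = 0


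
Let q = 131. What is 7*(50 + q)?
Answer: 1267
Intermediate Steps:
7*(50 + q) = 7*(50 + 131) = 7*181 = 1267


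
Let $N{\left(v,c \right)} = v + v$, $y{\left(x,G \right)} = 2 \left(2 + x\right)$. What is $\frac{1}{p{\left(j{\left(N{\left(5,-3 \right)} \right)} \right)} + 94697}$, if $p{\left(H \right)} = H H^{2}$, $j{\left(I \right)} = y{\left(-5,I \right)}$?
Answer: $\frac{1}{94481} \approx 1.0584 \cdot 10^{-5}$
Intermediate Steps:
$y{\left(x,G \right)} = 4 + 2 x$
$N{\left(v,c \right)} = 2 v$
$j{\left(I \right)} = -6$ ($j{\left(I \right)} = 4 + 2 \left(-5\right) = 4 - 10 = -6$)
$p{\left(H \right)} = H^{3}$
$\frac{1}{p{\left(j{\left(N{\left(5,-3 \right)} \right)} \right)} + 94697} = \frac{1}{\left(-6\right)^{3} + 94697} = \frac{1}{-216 + 94697} = \frac{1}{94481}$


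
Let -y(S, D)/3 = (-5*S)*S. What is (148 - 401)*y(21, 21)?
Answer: -1673595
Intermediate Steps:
y(S, D) = 15*S² (y(S, D) = -3*(-5*S)*S = -(-15)*S² = 15*S²)
(148 - 401)*y(21, 21) = (148 - 401)*(15*21²) = -3795*441 = -253*6615 = -1673595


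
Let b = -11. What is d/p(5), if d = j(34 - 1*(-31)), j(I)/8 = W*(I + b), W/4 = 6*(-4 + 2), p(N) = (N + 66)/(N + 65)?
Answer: -1451520/71 ≈ -20444.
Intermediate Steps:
p(N) = (66 + N)/(65 + N)
W = -48 (W = 4*(6*(-4 + 2)) = 4*(6*(-2)) = 4*(-12) = -48)
j(I) = 4224 - 384*I (j(I) = 8*(-48*(I - 11)) = 8*(-48*(-11 + I)) = 8*(528 - 48*I) = 4224 - 384*I)
d = -20736 (d = 4224 - 384*(34 - 1*(-31)) = 4224 - 384*(34 + 31) = 4224 - 384*65 = 4224 - 24960 = -20736)
d/p(5) = -20736*(65 + 5)/(66 + 5) = -20736/(71/70) = -20736/((1/70)*71) = -20736/71/70 = -20736*70/71 = -1451520/71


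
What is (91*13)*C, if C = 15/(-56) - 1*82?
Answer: -778583/8 ≈ -97323.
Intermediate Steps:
C = -4607/56 (C = 15*(-1/56) - 82 = -15/56 - 82 = -4607/56 ≈ -82.268)
(91*13)*C = (91*13)*(-4607/56) = 1183*(-4607/56) = -778583/8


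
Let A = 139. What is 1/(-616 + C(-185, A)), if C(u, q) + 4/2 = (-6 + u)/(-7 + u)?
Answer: -192/118465 ≈ -0.0016207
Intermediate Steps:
C(u, q) = -2 + (-6 + u)/(-7 + u)
1/(-616 + C(-185, A)) = 1/(-616 + (8 - 1*(-185))/(-7 - 185)) = 1/(-616 + (8 + 185)/(-192)) = 1/(-616 - 1/192*193) = 1/(-616 - 193/192) = 1/(-118465/192) = -192/118465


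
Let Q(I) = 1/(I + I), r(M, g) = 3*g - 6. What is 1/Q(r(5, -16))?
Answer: -108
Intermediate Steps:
r(M, g) = -6 + 3*g
Q(I) = 1/(2*I)
1/Q(r(5, -16)) = 1/(1/(2*(-6 + 3*(-16)))) = 1/(1/(2*(-6 - 48))) = 1/((1/2)/(-54)) = 1/((1/2)*(-1/54)) = 1/(-1/108) = -108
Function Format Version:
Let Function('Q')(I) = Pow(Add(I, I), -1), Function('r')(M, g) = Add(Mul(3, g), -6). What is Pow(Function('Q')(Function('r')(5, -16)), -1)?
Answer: -108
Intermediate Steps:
Function('r')(M, g) = Add(-6, Mul(3, g))
Function('Q')(I) = Mul(Rational(1, 2), Pow(I, -1)) (Function('Q')(I) = Pow(Mul(2, I), -1) = Mul(Rational(1, 2), Pow(I, -1)))
Pow(Function('Q')(Function('r')(5, -16)), -1) = Pow(Mul(Rational(1, 2), Pow(Add(-6, Mul(3, -16)), -1)), -1) = Pow(Mul(Rational(1, 2), Pow(Add(-6, -48), -1)), -1) = Pow(Mul(Rational(1, 2), Pow(-54, -1)), -1) = Pow(Mul(Rational(1, 2), Rational(-1, 54)), -1) = Pow(Rational(-1, 108), -1) = -108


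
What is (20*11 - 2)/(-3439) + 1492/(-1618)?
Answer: -2741856/2782151 ≈ -0.98552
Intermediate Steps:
(20*11 - 2)/(-3439) + 1492/(-1618) = (220 - 2)*(-1/3439) + 1492*(-1/1618) = 218*(-1/3439) - 746/809 = -218/3439 - 746/809 = -2741856/2782151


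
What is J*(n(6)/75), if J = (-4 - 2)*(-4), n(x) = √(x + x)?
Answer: 16*√3/25 ≈ 1.1085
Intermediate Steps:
n(x) = √2*√x (n(x) = √(2*x) = √2*√x)
J = 24 (J = -6*(-4) = 24)
J*(n(6)/75) = 24*((√2*√6)/75) = 24*((2*√3)*(1/75)) = 24*(2*√3/75) = 16*√3/25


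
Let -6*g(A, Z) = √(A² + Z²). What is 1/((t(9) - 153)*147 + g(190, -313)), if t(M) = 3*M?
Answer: -666792/12350187355 + 6*√134069/12350187355 ≈ -5.3813e-5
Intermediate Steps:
g(A, Z) = -√(A² + Z²)/6
1/((t(9) - 153)*147 + g(190, -313)) = 1/((3*9 - 153)*147 - √(190² + (-313)²)/6) = 1/((27 - 153)*147 - √(36100 + 97969)/6) = 1/(-126*147 - √134069/6) = 1/(-18522 - √134069/6)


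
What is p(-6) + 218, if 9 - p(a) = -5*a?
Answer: 197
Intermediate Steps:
p(a) = 9 + 5*a (p(a) = 9 - (-5)*a = 9 + 5*a)
p(-6) + 218 = (9 + 5*(-6)) + 218 = (9 - 30) + 218 = -21 + 218 = 197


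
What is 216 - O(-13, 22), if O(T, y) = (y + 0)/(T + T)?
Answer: 2819/13 ≈ 216.85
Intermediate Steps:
O(T, y) = y/(2*T) (O(T, y) = y/((2*T)) = y*(1/(2*T)) = y/(2*T))
216 - O(-13, 22) = 216 - 22/(2*(-13)) = 216 - 22*(-1)/(2*13) = 216 - 1*(-11/13) = 216 + 11/13 = 2819/13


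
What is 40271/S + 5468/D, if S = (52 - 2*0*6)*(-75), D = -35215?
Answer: -287893693/27467700 ≈ -10.481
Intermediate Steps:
S = -3900 (S = (52 + 0*6)*(-75) = (52 + 0)*(-75) = 52*(-75) = -3900)
40271/S + 5468/D = 40271/(-3900) + 5468/(-35215) = 40271*(-1/3900) + 5468*(-1/35215) = -40271/3900 - 5468/35215 = -287893693/27467700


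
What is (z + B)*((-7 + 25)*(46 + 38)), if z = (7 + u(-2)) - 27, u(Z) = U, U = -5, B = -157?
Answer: -275184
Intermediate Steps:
u(Z) = -5
z = -25 (z = (7 - 5) - 27 = 2 - 27 = -25)
(z + B)*((-7 + 25)*(46 + 38)) = (-25 - 157)*((-7 + 25)*(46 + 38)) = -3276*84 = -182*1512 = -275184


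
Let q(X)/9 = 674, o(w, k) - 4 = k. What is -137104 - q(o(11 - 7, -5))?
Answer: -143170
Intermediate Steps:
o(w, k) = 4 + k
q(X) = 6066 (q(X) = 9*674 = 6066)
-137104 - q(o(11 - 7, -5)) = -137104 - 1*6066 = -137104 - 6066 = -143170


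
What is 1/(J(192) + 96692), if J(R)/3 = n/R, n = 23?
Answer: 64/6188311 ≈ 1.0342e-5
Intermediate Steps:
J(R) = 69/R (J(R) = 3*(23/R) = 69/R)
1/(J(192) + 96692) = 1/(69/192 + 96692) = 1/(69*(1/192) + 96692) = 1/(23/64 + 96692) = 1/(6188311/64) = 64/6188311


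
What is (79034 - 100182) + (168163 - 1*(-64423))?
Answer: 211438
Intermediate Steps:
(79034 - 100182) + (168163 - 1*(-64423)) = -21148 + (168163 + 64423) = -21148 + 232586 = 211438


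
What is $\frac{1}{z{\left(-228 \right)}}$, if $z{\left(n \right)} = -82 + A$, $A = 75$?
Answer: $- \frac{1}{7} \approx -0.14286$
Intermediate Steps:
$z{\left(n \right)} = -7$ ($z{\left(n \right)} = -82 + 75 = -7$)
$\frac{1}{z{\left(-228 \right)}} = \frac{1}{-7} = - \frac{1}{7}$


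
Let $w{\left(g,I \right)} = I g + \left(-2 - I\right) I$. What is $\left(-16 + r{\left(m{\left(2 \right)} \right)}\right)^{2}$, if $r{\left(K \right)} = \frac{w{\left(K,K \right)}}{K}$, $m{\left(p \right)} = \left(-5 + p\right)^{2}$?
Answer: $324$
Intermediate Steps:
$w{\left(g,I \right)} = I g + I \left(-2 - I\right)$
$r{\left(K \right)} = -2$ ($r{\left(K \right)} = \frac{K \left(-2 + K - K\right)}{K} = \frac{K \left(-2\right)}{K} = \frac{\left(-2\right) K}{K} = -2$)
$\left(-16 + r{\left(m{\left(2 \right)} \right)}\right)^{2} = \left(-16 - 2\right)^{2} = \left(-18\right)^{2} = 324$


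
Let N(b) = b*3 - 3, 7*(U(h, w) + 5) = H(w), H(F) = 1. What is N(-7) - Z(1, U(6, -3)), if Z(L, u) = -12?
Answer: -12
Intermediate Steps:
U(h, w) = -34/7 (U(h, w) = -5 + (1/7)*1 = -5 + 1/7 = -34/7)
N(b) = -3 + 3*b (N(b) = 3*b - 3 = -3 + 3*b)
N(-7) - Z(1, U(6, -3)) = (-3 + 3*(-7)) - 1*(-12) = (-3 - 21) + 12 = -24 + 12 = -12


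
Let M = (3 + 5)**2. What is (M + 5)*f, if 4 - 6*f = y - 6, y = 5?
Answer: 115/2 ≈ 57.500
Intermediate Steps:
M = 64 (M = 8**2 = 64)
f = 5/6 (f = 2/3 - (5 - 6)/6 = 2/3 - 1/6*(-1) = 2/3 + 1/6 = 5/6 ≈ 0.83333)
(M + 5)*f = (64 + 5)*(5/6) = 69*(5/6) = 115/2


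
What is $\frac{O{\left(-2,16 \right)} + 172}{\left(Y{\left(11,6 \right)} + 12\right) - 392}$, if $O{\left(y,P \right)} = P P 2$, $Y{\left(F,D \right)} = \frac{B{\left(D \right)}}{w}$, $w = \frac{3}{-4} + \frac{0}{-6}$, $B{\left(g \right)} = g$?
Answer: $- \frac{171}{97} \approx -1.7629$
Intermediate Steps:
$w = - \frac{3}{4}$ ($w = 3 \left(- \frac{1}{4}\right) + 0 \left(- \frac{1}{6}\right) = - \frac{3}{4} + 0 = - \frac{3}{4} \approx -0.75$)
$Y{\left(F,D \right)} = - \frac{4 D}{3}$ ($Y{\left(F,D \right)} = \frac{D}{- \frac{3}{4}} = D \left(- \frac{4}{3}\right) = - \frac{4 D}{3}$)
$O{\left(y,P \right)} = 2 P^{2}$ ($O{\left(y,P \right)} = P^{2} \cdot 2 = 2 P^{2}$)
$\frac{O{\left(-2,16 \right)} + 172}{\left(Y{\left(11,6 \right)} + 12\right) - 392} = \frac{2 \cdot 16^{2} + 172}{\left(\left(- \frac{4}{3}\right) 6 + 12\right) - 392} = \frac{2 \cdot 256 + 172}{\left(-8 + 12\right) - 392} = \frac{512 + 172}{4 - 392} = \frac{684}{-388} = 684 \left(- \frac{1}{388}\right) = - \frac{171}{97}$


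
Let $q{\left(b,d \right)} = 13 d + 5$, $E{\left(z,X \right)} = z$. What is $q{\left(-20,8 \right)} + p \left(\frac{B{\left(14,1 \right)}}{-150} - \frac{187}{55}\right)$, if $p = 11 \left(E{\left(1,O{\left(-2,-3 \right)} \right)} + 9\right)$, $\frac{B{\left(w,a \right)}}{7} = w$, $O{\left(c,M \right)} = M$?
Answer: $- \frac{5053}{15} \approx -336.87$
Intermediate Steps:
$B{\left(w,a \right)} = 7 w$
$p = 110$ ($p = 11 \left(1 + 9\right) = 11 \cdot 10 = 110$)
$q{\left(b,d \right)} = 5 + 13 d$
$q{\left(-20,8 \right)} + p \left(\frac{B{\left(14,1 \right)}}{-150} - \frac{187}{55}\right) = \left(5 + 13 \cdot 8\right) + 110 \left(\frac{7 \cdot 14}{-150} - \frac{187}{55}\right) = \left(5 + 104\right) + 110 \left(98 \left(- \frac{1}{150}\right) - \frac{17}{5}\right) = 109 + 110 \left(- \frac{49}{75} - \frac{17}{5}\right) = 109 + 110 \left(- \frac{304}{75}\right) = 109 - \frac{6688}{15} = - \frac{5053}{15}$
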